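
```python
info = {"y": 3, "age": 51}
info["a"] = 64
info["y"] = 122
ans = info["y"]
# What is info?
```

Answer: {'y': 122, 'age': 51, 'a': 64}

Derivation:
Trace (tracking info):
info = {'y': 3, 'age': 51}  # -> info = {'y': 3, 'age': 51}
info['a'] = 64  # -> info = {'y': 3, 'age': 51, 'a': 64}
info['y'] = 122  # -> info = {'y': 122, 'age': 51, 'a': 64}
ans = info['y']  # -> ans = 122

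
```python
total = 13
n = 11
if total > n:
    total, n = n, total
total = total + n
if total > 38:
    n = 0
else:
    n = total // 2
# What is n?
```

Answer: 12

Derivation:
Trace (tracking n):
total = 13  # -> total = 13
n = 11  # -> n = 11
if total > n:  # condition is True
    total, n = (n, total)  # -> total = 11, n = 13
total = total + n  # -> total = 24
if total > 38:  # condition is False
else:
    n = total // 2  # -> n = 12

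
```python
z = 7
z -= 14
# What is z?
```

Answer: -7

Derivation:
Trace (tracking z):
z = 7  # -> z = 7
z -= 14  # -> z = -7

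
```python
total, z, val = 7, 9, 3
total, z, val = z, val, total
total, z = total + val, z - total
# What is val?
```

Trace (tracking val):
total, z, val = (7, 9, 3)  # -> total = 7, z = 9, val = 3
total, z, val = (z, val, total)  # -> total = 9, z = 3, val = 7
total, z = (total + val, z - total)  # -> total = 16, z = -6

Answer: 7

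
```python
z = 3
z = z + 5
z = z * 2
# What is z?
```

Trace (tracking z):
z = 3  # -> z = 3
z = z + 5  # -> z = 8
z = z * 2  # -> z = 16

Answer: 16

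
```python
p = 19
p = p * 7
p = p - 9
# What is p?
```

Answer: 124

Derivation:
Trace (tracking p):
p = 19  # -> p = 19
p = p * 7  # -> p = 133
p = p - 9  # -> p = 124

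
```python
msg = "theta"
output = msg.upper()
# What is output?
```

Trace (tracking output):
msg = 'theta'  # -> msg = 'theta'
output = msg.upper()  # -> output = 'THETA'

Answer: 'THETA'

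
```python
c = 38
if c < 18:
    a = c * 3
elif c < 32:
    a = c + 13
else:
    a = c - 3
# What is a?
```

Trace (tracking a):
c = 38  # -> c = 38
if c < 18:  # condition is False
elif c < 32:  # condition is False
else:
    a = c - 3  # -> a = 35

Answer: 35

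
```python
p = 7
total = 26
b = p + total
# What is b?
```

Trace (tracking b):
p = 7  # -> p = 7
total = 26  # -> total = 26
b = p + total  # -> b = 33

Answer: 33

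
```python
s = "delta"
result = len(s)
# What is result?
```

Trace (tracking result):
s = 'delta'  # -> s = 'delta'
result = len(s)  # -> result = 5

Answer: 5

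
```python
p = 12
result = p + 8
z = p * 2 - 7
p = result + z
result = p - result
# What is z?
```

Trace (tracking z):
p = 12  # -> p = 12
result = p + 8  # -> result = 20
z = p * 2 - 7  # -> z = 17
p = result + z  # -> p = 37
result = p - result  # -> result = 17

Answer: 17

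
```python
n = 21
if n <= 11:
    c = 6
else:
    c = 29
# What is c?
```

Trace (tracking c):
n = 21  # -> n = 21
if n <= 11:  # condition is False
else:
    c = 29  # -> c = 29

Answer: 29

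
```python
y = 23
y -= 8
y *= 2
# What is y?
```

Answer: 30

Derivation:
Trace (tracking y):
y = 23  # -> y = 23
y -= 8  # -> y = 15
y *= 2  # -> y = 30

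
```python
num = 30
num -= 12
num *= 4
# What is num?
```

Answer: 72

Derivation:
Trace (tracking num):
num = 30  # -> num = 30
num -= 12  # -> num = 18
num *= 4  # -> num = 72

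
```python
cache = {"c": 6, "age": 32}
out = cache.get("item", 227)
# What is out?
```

Answer: 227

Derivation:
Trace (tracking out):
cache = {'c': 6, 'age': 32}  # -> cache = {'c': 6, 'age': 32}
out = cache.get('item', 227)  # -> out = 227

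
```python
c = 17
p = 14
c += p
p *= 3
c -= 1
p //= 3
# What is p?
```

Trace (tracking p):
c = 17  # -> c = 17
p = 14  # -> p = 14
c += p  # -> c = 31
p *= 3  # -> p = 42
c -= 1  # -> c = 30
p //= 3  # -> p = 14

Answer: 14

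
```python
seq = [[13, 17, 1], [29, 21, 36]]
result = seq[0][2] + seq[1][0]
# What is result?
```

Trace (tracking result):
seq = [[13, 17, 1], [29, 21, 36]]  # -> seq = [[13, 17, 1], [29, 21, 36]]
result = seq[0][2] + seq[1][0]  # -> result = 30

Answer: 30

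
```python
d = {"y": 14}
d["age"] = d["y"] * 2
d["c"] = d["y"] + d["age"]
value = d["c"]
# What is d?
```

Answer: {'y': 14, 'age': 28, 'c': 42}

Derivation:
Trace (tracking d):
d = {'y': 14}  # -> d = {'y': 14}
d['age'] = d['y'] * 2  # -> d = {'y': 14, 'age': 28}
d['c'] = d['y'] + d['age']  # -> d = {'y': 14, 'age': 28, 'c': 42}
value = d['c']  # -> value = 42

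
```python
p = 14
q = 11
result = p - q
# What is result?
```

Answer: 3

Derivation:
Trace (tracking result):
p = 14  # -> p = 14
q = 11  # -> q = 11
result = p - q  # -> result = 3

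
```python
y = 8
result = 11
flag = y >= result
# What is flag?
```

Trace (tracking flag):
y = 8  # -> y = 8
result = 11  # -> result = 11
flag = y >= result  # -> flag = False

Answer: False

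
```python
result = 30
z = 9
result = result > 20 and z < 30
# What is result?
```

Answer: True

Derivation:
Trace (tracking result):
result = 30  # -> result = 30
z = 9  # -> z = 9
result = result > 20 and z < 30  # -> result = True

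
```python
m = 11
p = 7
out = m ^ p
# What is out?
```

Trace (tracking out):
m = 11  # -> m = 11
p = 7  # -> p = 7
out = m ^ p  # -> out = 12

Answer: 12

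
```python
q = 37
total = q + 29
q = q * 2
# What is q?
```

Answer: 74

Derivation:
Trace (tracking q):
q = 37  # -> q = 37
total = q + 29  # -> total = 66
q = q * 2  # -> q = 74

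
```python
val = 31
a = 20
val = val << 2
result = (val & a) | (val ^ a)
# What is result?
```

Answer: 124

Derivation:
Trace (tracking result):
val = 31  # -> val = 31
a = 20  # -> a = 20
val = val << 2  # -> val = 124
result = val & a | val ^ a  # -> result = 124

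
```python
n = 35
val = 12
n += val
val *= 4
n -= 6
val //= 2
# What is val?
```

Trace (tracking val):
n = 35  # -> n = 35
val = 12  # -> val = 12
n += val  # -> n = 47
val *= 4  # -> val = 48
n -= 6  # -> n = 41
val //= 2  # -> val = 24

Answer: 24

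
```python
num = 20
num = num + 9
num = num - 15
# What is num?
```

Trace (tracking num):
num = 20  # -> num = 20
num = num + 9  # -> num = 29
num = num - 15  # -> num = 14

Answer: 14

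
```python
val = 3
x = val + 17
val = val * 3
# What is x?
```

Trace (tracking x):
val = 3  # -> val = 3
x = val + 17  # -> x = 20
val = val * 3  # -> val = 9

Answer: 20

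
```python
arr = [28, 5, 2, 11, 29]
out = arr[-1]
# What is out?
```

Trace (tracking out):
arr = [28, 5, 2, 11, 29]  # -> arr = [28, 5, 2, 11, 29]
out = arr[-1]  # -> out = 29

Answer: 29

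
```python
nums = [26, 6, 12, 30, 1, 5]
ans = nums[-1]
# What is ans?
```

Trace (tracking ans):
nums = [26, 6, 12, 30, 1, 5]  # -> nums = [26, 6, 12, 30, 1, 5]
ans = nums[-1]  # -> ans = 5

Answer: 5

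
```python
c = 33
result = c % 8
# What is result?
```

Trace (tracking result):
c = 33  # -> c = 33
result = c % 8  # -> result = 1

Answer: 1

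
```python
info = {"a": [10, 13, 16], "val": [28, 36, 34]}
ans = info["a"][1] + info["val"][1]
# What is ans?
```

Answer: 49

Derivation:
Trace (tracking ans):
info = {'a': [10, 13, 16], 'val': [28, 36, 34]}  # -> info = {'a': [10, 13, 16], 'val': [28, 36, 34]}
ans = info['a'][1] + info['val'][1]  # -> ans = 49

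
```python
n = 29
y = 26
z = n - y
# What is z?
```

Trace (tracking z):
n = 29  # -> n = 29
y = 26  # -> y = 26
z = n - y  # -> z = 3

Answer: 3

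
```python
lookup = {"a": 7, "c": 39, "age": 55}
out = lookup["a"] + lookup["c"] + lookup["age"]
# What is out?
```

Answer: 101

Derivation:
Trace (tracking out):
lookup = {'a': 7, 'c': 39, 'age': 55}  # -> lookup = {'a': 7, 'c': 39, 'age': 55}
out = lookup['a'] + lookup['c'] + lookup['age']  # -> out = 101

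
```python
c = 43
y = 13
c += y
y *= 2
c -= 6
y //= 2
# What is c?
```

Trace (tracking c):
c = 43  # -> c = 43
y = 13  # -> y = 13
c += y  # -> c = 56
y *= 2  # -> y = 26
c -= 6  # -> c = 50
y //= 2  # -> y = 13

Answer: 50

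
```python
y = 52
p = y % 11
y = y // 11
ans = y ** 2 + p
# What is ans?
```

Trace (tracking ans):
y = 52  # -> y = 52
p = y % 11  # -> p = 8
y = y // 11  # -> y = 4
ans = y ** 2 + p  # -> ans = 24

Answer: 24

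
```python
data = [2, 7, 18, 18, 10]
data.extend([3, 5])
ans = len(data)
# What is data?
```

Trace (tracking data):
data = [2, 7, 18, 18, 10]  # -> data = [2, 7, 18, 18, 10]
data.extend([3, 5])  # -> data = [2, 7, 18, 18, 10, 3, 5]
ans = len(data)  # -> ans = 7

Answer: [2, 7, 18, 18, 10, 3, 5]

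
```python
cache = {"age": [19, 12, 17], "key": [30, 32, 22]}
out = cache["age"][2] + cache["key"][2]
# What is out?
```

Answer: 39

Derivation:
Trace (tracking out):
cache = {'age': [19, 12, 17], 'key': [30, 32, 22]}  # -> cache = {'age': [19, 12, 17], 'key': [30, 32, 22]}
out = cache['age'][2] + cache['key'][2]  # -> out = 39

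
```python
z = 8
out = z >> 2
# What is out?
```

Answer: 2

Derivation:
Trace (tracking out):
z = 8  # -> z = 8
out = z >> 2  # -> out = 2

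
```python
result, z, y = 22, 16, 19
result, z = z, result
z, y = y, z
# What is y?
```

Trace (tracking y):
result, z, y = (22, 16, 19)  # -> result = 22, z = 16, y = 19
result, z = (z, result)  # -> result = 16, z = 22
z, y = (y, z)  # -> z = 19, y = 22

Answer: 22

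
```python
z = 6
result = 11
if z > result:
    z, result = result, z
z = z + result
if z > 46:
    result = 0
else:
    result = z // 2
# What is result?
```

Answer: 8

Derivation:
Trace (tracking result):
z = 6  # -> z = 6
result = 11  # -> result = 11
if z > result:  # condition is False
z = z + result  # -> z = 17
if z > 46:  # condition is False
else:
    result = z // 2  # -> result = 8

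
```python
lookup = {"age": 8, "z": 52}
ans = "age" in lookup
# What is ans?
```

Trace (tracking ans):
lookup = {'age': 8, 'z': 52}  # -> lookup = {'age': 8, 'z': 52}
ans = 'age' in lookup  # -> ans = True

Answer: True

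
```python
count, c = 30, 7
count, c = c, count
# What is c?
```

Answer: 30

Derivation:
Trace (tracking c):
count, c = (30, 7)  # -> count = 30, c = 7
count, c = (c, count)  # -> count = 7, c = 30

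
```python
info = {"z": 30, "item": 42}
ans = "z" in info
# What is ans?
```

Trace (tracking ans):
info = {'z': 30, 'item': 42}  # -> info = {'z': 30, 'item': 42}
ans = 'z' in info  # -> ans = True

Answer: True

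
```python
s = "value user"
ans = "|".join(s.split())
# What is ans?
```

Answer: 'value|user'

Derivation:
Trace (tracking ans):
s = 'value user'  # -> s = 'value user'
ans = '|'.join(s.split())  # -> ans = 'value|user'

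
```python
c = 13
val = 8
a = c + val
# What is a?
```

Trace (tracking a):
c = 13  # -> c = 13
val = 8  # -> val = 8
a = c + val  # -> a = 21

Answer: 21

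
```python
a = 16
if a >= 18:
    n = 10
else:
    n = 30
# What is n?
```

Trace (tracking n):
a = 16  # -> a = 16
if a >= 18:  # condition is False
else:
    n = 30  # -> n = 30

Answer: 30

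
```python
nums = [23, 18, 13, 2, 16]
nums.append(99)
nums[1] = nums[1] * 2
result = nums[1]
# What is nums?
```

Answer: [23, 36, 13, 2, 16, 99]

Derivation:
Trace (tracking nums):
nums = [23, 18, 13, 2, 16]  # -> nums = [23, 18, 13, 2, 16]
nums.append(99)  # -> nums = [23, 18, 13, 2, 16, 99]
nums[1] = nums[1] * 2  # -> nums = [23, 36, 13, 2, 16, 99]
result = nums[1]  # -> result = 36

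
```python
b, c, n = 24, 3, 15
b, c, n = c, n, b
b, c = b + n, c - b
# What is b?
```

Trace (tracking b):
b, c, n = (24, 3, 15)  # -> b = 24, c = 3, n = 15
b, c, n = (c, n, b)  # -> b = 3, c = 15, n = 24
b, c = (b + n, c - b)  # -> b = 27, c = 12

Answer: 27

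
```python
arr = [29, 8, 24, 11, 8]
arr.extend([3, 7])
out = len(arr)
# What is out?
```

Trace (tracking out):
arr = [29, 8, 24, 11, 8]  # -> arr = [29, 8, 24, 11, 8]
arr.extend([3, 7])  # -> arr = [29, 8, 24, 11, 8, 3, 7]
out = len(arr)  # -> out = 7

Answer: 7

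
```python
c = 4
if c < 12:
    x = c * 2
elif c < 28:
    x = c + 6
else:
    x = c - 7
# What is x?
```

Trace (tracking x):
c = 4  # -> c = 4
if c < 12:  # condition is True
    x = c * 2  # -> x = 8

Answer: 8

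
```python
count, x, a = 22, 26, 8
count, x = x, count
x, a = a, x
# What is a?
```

Trace (tracking a):
count, x, a = (22, 26, 8)  # -> count = 22, x = 26, a = 8
count, x = (x, count)  # -> count = 26, x = 22
x, a = (a, x)  # -> x = 8, a = 22

Answer: 22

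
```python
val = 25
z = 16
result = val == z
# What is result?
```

Answer: False

Derivation:
Trace (tracking result):
val = 25  # -> val = 25
z = 16  # -> z = 16
result = val == z  # -> result = False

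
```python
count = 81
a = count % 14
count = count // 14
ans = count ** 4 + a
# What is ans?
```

Answer: 636

Derivation:
Trace (tracking ans):
count = 81  # -> count = 81
a = count % 14  # -> a = 11
count = count // 14  # -> count = 5
ans = count ** 4 + a  # -> ans = 636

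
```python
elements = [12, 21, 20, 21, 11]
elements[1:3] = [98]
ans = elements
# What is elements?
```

Trace (tracking elements):
elements = [12, 21, 20, 21, 11]  # -> elements = [12, 21, 20, 21, 11]
elements[1:3] = [98]  # -> elements = [12, 98, 21, 11]
ans = elements  # -> ans = [12, 98, 21, 11]

Answer: [12, 98, 21, 11]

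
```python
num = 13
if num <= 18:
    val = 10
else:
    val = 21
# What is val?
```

Answer: 10

Derivation:
Trace (tracking val):
num = 13  # -> num = 13
if num <= 18:  # condition is True
    val = 10  # -> val = 10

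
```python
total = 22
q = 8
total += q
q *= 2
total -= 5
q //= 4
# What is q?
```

Answer: 4

Derivation:
Trace (tracking q):
total = 22  # -> total = 22
q = 8  # -> q = 8
total += q  # -> total = 30
q *= 2  # -> q = 16
total -= 5  # -> total = 25
q //= 4  # -> q = 4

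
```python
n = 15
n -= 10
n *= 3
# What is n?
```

Trace (tracking n):
n = 15  # -> n = 15
n -= 10  # -> n = 5
n *= 3  # -> n = 15

Answer: 15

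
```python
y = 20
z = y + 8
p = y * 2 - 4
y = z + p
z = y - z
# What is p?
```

Answer: 36

Derivation:
Trace (tracking p):
y = 20  # -> y = 20
z = y + 8  # -> z = 28
p = y * 2 - 4  # -> p = 36
y = z + p  # -> y = 64
z = y - z  # -> z = 36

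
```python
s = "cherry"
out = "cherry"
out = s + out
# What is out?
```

Answer: 'cherrycherry'

Derivation:
Trace (tracking out):
s = 'cherry'  # -> s = 'cherry'
out = 'cherry'  # -> out = 'cherry'
out = s + out  # -> out = 'cherrycherry'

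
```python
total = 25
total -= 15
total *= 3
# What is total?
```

Trace (tracking total):
total = 25  # -> total = 25
total -= 15  # -> total = 10
total *= 3  # -> total = 30

Answer: 30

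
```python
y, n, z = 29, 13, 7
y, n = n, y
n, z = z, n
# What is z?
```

Trace (tracking z):
y, n, z = (29, 13, 7)  # -> y = 29, n = 13, z = 7
y, n = (n, y)  # -> y = 13, n = 29
n, z = (z, n)  # -> n = 7, z = 29

Answer: 29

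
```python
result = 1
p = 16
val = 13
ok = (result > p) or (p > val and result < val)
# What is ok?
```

Answer: True

Derivation:
Trace (tracking ok):
result = 1  # -> result = 1
p = 16  # -> p = 16
val = 13  # -> val = 13
ok = result > p or (p > val and result < val)  # -> ok = True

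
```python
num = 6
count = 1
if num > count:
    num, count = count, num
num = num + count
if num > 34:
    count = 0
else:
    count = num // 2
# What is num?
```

Trace (tracking num):
num = 6  # -> num = 6
count = 1  # -> count = 1
if num > count:  # condition is True
    num, count = (count, num)  # -> num = 1, count = 6
num = num + count  # -> num = 7
if num > 34:  # condition is False
else:
    count = num // 2  # -> count = 3

Answer: 7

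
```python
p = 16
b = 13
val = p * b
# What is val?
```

Trace (tracking val):
p = 16  # -> p = 16
b = 13  # -> b = 13
val = p * b  # -> val = 208

Answer: 208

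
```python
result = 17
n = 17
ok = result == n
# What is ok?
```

Trace (tracking ok):
result = 17  # -> result = 17
n = 17  # -> n = 17
ok = result == n  # -> ok = True

Answer: True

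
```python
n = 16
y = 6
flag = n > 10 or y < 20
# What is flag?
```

Answer: True

Derivation:
Trace (tracking flag):
n = 16  # -> n = 16
y = 6  # -> y = 6
flag = n > 10 or y < 20  # -> flag = True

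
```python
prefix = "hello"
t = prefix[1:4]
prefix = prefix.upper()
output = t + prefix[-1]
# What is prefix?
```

Trace (tracking prefix):
prefix = 'hello'  # -> prefix = 'hello'
t = prefix[1:4]  # -> t = 'ell'
prefix = prefix.upper()  # -> prefix = 'HELLO'
output = t + prefix[-1]  # -> output = 'ellO'

Answer: 'HELLO'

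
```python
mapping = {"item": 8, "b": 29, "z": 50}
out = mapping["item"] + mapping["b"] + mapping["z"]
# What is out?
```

Answer: 87

Derivation:
Trace (tracking out):
mapping = {'item': 8, 'b': 29, 'z': 50}  # -> mapping = {'item': 8, 'b': 29, 'z': 50}
out = mapping['item'] + mapping['b'] + mapping['z']  # -> out = 87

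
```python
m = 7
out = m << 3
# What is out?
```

Trace (tracking out):
m = 7  # -> m = 7
out = m << 3  # -> out = 56

Answer: 56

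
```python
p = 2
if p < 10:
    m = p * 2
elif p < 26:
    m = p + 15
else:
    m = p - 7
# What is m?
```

Answer: 4

Derivation:
Trace (tracking m):
p = 2  # -> p = 2
if p < 10:  # condition is True
    m = p * 2  # -> m = 4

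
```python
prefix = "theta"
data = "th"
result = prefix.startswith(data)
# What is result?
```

Trace (tracking result):
prefix = 'theta'  # -> prefix = 'theta'
data = 'th'  # -> data = 'th'
result = prefix.startswith(data)  # -> result = True

Answer: True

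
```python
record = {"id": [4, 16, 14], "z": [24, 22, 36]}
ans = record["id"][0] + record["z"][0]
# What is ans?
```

Answer: 28

Derivation:
Trace (tracking ans):
record = {'id': [4, 16, 14], 'z': [24, 22, 36]}  # -> record = {'id': [4, 16, 14], 'z': [24, 22, 36]}
ans = record['id'][0] + record['z'][0]  # -> ans = 28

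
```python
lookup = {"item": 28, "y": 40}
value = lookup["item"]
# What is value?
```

Answer: 28

Derivation:
Trace (tracking value):
lookup = {'item': 28, 'y': 40}  # -> lookup = {'item': 28, 'y': 40}
value = lookup['item']  # -> value = 28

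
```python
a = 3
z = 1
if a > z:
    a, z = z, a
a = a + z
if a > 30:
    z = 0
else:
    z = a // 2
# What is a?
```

Answer: 4

Derivation:
Trace (tracking a):
a = 3  # -> a = 3
z = 1  # -> z = 1
if a > z:  # condition is True
    a, z = (z, a)  # -> a = 1, z = 3
a = a + z  # -> a = 4
if a > 30:  # condition is False
else:
    z = a // 2  # -> z = 2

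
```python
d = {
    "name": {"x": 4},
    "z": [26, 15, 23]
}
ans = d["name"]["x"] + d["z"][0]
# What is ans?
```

Answer: 30

Derivation:
Trace (tracking ans):
d = {'name': {'x': 4}, 'z': [26, 15, 23]}  # -> d = {'name': {'x': 4}, 'z': [26, 15, 23]}
ans = d['name']['x'] + d['z'][0]  # -> ans = 30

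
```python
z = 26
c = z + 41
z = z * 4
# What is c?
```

Trace (tracking c):
z = 26  # -> z = 26
c = z + 41  # -> c = 67
z = z * 4  # -> z = 104

Answer: 67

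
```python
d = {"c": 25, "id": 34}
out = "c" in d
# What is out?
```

Trace (tracking out):
d = {'c': 25, 'id': 34}  # -> d = {'c': 25, 'id': 34}
out = 'c' in d  # -> out = True

Answer: True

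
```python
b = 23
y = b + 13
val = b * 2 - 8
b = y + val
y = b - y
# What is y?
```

Answer: 38

Derivation:
Trace (tracking y):
b = 23  # -> b = 23
y = b + 13  # -> y = 36
val = b * 2 - 8  # -> val = 38
b = y + val  # -> b = 74
y = b - y  # -> y = 38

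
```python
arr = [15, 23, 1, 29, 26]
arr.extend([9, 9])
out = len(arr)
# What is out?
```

Trace (tracking out):
arr = [15, 23, 1, 29, 26]  # -> arr = [15, 23, 1, 29, 26]
arr.extend([9, 9])  # -> arr = [15, 23, 1, 29, 26, 9, 9]
out = len(arr)  # -> out = 7

Answer: 7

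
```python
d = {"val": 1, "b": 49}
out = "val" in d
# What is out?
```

Answer: True

Derivation:
Trace (tracking out):
d = {'val': 1, 'b': 49}  # -> d = {'val': 1, 'b': 49}
out = 'val' in d  # -> out = True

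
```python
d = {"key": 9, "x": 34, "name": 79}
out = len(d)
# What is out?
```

Trace (tracking out):
d = {'key': 9, 'x': 34, 'name': 79}  # -> d = {'key': 9, 'x': 34, 'name': 79}
out = len(d)  # -> out = 3

Answer: 3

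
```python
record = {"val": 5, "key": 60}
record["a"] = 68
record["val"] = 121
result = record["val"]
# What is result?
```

Trace (tracking result):
record = {'val': 5, 'key': 60}  # -> record = {'val': 5, 'key': 60}
record['a'] = 68  # -> record = {'val': 5, 'key': 60, 'a': 68}
record['val'] = 121  # -> record = {'val': 121, 'key': 60, 'a': 68}
result = record['val']  # -> result = 121

Answer: 121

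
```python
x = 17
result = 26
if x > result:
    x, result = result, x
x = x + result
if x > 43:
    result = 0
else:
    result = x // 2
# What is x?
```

Trace (tracking x):
x = 17  # -> x = 17
result = 26  # -> result = 26
if x > result:  # condition is False
x = x + result  # -> x = 43
if x > 43:  # condition is False
else:
    result = x // 2  # -> result = 21

Answer: 43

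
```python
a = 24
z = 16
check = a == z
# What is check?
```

Answer: False

Derivation:
Trace (tracking check):
a = 24  # -> a = 24
z = 16  # -> z = 16
check = a == z  # -> check = False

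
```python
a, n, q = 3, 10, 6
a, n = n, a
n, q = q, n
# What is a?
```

Trace (tracking a):
a, n, q = (3, 10, 6)  # -> a = 3, n = 10, q = 6
a, n = (n, a)  # -> a = 10, n = 3
n, q = (q, n)  # -> n = 6, q = 3

Answer: 10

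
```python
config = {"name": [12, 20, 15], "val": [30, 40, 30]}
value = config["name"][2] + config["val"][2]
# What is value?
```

Answer: 45

Derivation:
Trace (tracking value):
config = {'name': [12, 20, 15], 'val': [30, 40, 30]}  # -> config = {'name': [12, 20, 15], 'val': [30, 40, 30]}
value = config['name'][2] + config['val'][2]  # -> value = 45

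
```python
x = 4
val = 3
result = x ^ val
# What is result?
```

Trace (tracking result):
x = 4  # -> x = 4
val = 3  # -> val = 3
result = x ^ val  # -> result = 7

Answer: 7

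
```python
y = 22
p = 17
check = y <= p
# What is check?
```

Answer: False

Derivation:
Trace (tracking check):
y = 22  # -> y = 22
p = 17  # -> p = 17
check = y <= p  # -> check = False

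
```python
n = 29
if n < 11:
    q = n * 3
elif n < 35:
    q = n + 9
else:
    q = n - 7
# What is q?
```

Answer: 38

Derivation:
Trace (tracking q):
n = 29  # -> n = 29
if n < 11:  # condition is False
elif n < 35:  # condition is True
    q = n + 9  # -> q = 38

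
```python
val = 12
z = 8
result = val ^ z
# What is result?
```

Trace (tracking result):
val = 12  # -> val = 12
z = 8  # -> z = 8
result = val ^ z  # -> result = 4

Answer: 4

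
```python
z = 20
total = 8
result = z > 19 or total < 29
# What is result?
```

Trace (tracking result):
z = 20  # -> z = 20
total = 8  # -> total = 8
result = z > 19 or total < 29  # -> result = True

Answer: True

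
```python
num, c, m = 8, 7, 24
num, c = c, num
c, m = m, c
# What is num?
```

Answer: 7

Derivation:
Trace (tracking num):
num, c, m = (8, 7, 24)  # -> num = 8, c = 7, m = 24
num, c = (c, num)  # -> num = 7, c = 8
c, m = (m, c)  # -> c = 24, m = 8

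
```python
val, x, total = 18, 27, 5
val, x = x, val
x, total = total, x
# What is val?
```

Trace (tracking val):
val, x, total = (18, 27, 5)  # -> val = 18, x = 27, total = 5
val, x = (x, val)  # -> val = 27, x = 18
x, total = (total, x)  # -> x = 5, total = 18

Answer: 27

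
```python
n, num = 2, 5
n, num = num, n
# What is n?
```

Trace (tracking n):
n, num = (2, 5)  # -> n = 2, num = 5
n, num = (num, n)  # -> n = 5, num = 2

Answer: 5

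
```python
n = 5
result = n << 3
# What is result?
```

Answer: 40

Derivation:
Trace (tracking result):
n = 5  # -> n = 5
result = n << 3  # -> result = 40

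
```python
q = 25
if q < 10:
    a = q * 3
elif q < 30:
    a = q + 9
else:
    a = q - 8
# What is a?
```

Answer: 34

Derivation:
Trace (tracking a):
q = 25  # -> q = 25
if q < 10:  # condition is False
elif q < 30:  # condition is True
    a = q + 9  # -> a = 34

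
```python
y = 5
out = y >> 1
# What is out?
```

Trace (tracking out):
y = 5  # -> y = 5
out = y >> 1  # -> out = 2

Answer: 2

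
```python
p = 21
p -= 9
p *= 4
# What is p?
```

Trace (tracking p):
p = 21  # -> p = 21
p -= 9  # -> p = 12
p *= 4  # -> p = 48

Answer: 48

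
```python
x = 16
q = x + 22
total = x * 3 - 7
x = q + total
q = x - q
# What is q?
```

Answer: 41

Derivation:
Trace (tracking q):
x = 16  # -> x = 16
q = x + 22  # -> q = 38
total = x * 3 - 7  # -> total = 41
x = q + total  # -> x = 79
q = x - q  # -> q = 41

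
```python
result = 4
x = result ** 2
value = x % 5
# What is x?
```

Answer: 16

Derivation:
Trace (tracking x):
result = 4  # -> result = 4
x = result ** 2  # -> x = 16
value = x % 5  # -> value = 1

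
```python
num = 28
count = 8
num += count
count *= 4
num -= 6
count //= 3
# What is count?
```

Answer: 10

Derivation:
Trace (tracking count):
num = 28  # -> num = 28
count = 8  # -> count = 8
num += count  # -> num = 36
count *= 4  # -> count = 32
num -= 6  # -> num = 30
count //= 3  # -> count = 10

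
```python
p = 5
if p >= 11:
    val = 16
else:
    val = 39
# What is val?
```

Trace (tracking val):
p = 5  # -> p = 5
if p >= 11:  # condition is False
else:
    val = 39  # -> val = 39

Answer: 39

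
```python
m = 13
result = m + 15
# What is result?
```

Trace (tracking result):
m = 13  # -> m = 13
result = m + 15  # -> result = 28

Answer: 28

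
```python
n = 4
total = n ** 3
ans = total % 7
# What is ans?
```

Answer: 1

Derivation:
Trace (tracking ans):
n = 4  # -> n = 4
total = n ** 3  # -> total = 64
ans = total % 7  # -> ans = 1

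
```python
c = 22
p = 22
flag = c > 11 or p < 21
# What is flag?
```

Trace (tracking flag):
c = 22  # -> c = 22
p = 22  # -> p = 22
flag = c > 11 or p < 21  # -> flag = True

Answer: True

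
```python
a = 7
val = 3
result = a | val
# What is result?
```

Answer: 7

Derivation:
Trace (tracking result):
a = 7  # -> a = 7
val = 3  # -> val = 3
result = a | val  # -> result = 7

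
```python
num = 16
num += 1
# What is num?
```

Answer: 17

Derivation:
Trace (tracking num):
num = 16  # -> num = 16
num += 1  # -> num = 17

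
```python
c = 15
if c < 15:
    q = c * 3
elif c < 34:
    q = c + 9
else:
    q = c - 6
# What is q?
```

Answer: 24

Derivation:
Trace (tracking q):
c = 15  # -> c = 15
if c < 15:  # condition is False
elif c < 34:  # condition is True
    q = c + 9  # -> q = 24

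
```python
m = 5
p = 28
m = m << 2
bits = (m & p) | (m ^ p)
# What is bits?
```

Answer: 28

Derivation:
Trace (tracking bits):
m = 5  # -> m = 5
p = 28  # -> p = 28
m = m << 2  # -> m = 20
bits = m & p | m ^ p  # -> bits = 28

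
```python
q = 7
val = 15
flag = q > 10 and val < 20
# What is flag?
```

Trace (tracking flag):
q = 7  # -> q = 7
val = 15  # -> val = 15
flag = q > 10 and val < 20  # -> flag = False

Answer: False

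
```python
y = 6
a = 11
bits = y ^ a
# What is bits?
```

Trace (tracking bits):
y = 6  # -> y = 6
a = 11  # -> a = 11
bits = y ^ a  # -> bits = 13

Answer: 13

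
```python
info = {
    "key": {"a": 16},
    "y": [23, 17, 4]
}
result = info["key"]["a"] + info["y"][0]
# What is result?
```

Answer: 39

Derivation:
Trace (tracking result):
info = {'key': {'a': 16}, 'y': [23, 17, 4]}  # -> info = {'key': {'a': 16}, 'y': [23, 17, 4]}
result = info['key']['a'] + info['y'][0]  # -> result = 39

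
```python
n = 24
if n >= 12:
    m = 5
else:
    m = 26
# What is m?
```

Trace (tracking m):
n = 24  # -> n = 24
if n >= 12:  # condition is True
    m = 5  # -> m = 5

Answer: 5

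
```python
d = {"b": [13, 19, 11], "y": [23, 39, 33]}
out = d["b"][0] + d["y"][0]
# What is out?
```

Trace (tracking out):
d = {'b': [13, 19, 11], 'y': [23, 39, 33]}  # -> d = {'b': [13, 19, 11], 'y': [23, 39, 33]}
out = d['b'][0] + d['y'][0]  # -> out = 36

Answer: 36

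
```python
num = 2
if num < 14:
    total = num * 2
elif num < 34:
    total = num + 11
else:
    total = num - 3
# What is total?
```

Answer: 4

Derivation:
Trace (tracking total):
num = 2  # -> num = 2
if num < 14:  # condition is True
    total = num * 2  # -> total = 4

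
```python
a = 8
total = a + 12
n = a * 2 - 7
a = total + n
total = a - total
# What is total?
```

Answer: 9

Derivation:
Trace (tracking total):
a = 8  # -> a = 8
total = a + 12  # -> total = 20
n = a * 2 - 7  # -> n = 9
a = total + n  # -> a = 29
total = a - total  # -> total = 9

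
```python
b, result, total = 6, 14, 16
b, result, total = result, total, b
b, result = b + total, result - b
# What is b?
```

Answer: 20

Derivation:
Trace (tracking b):
b, result, total = (6, 14, 16)  # -> b = 6, result = 14, total = 16
b, result, total = (result, total, b)  # -> b = 14, result = 16, total = 6
b, result = (b + total, result - b)  # -> b = 20, result = 2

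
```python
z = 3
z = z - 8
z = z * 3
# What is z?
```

Answer: -15

Derivation:
Trace (tracking z):
z = 3  # -> z = 3
z = z - 8  # -> z = -5
z = z * 3  # -> z = -15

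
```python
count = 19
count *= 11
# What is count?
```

Trace (tracking count):
count = 19  # -> count = 19
count *= 11  # -> count = 209

Answer: 209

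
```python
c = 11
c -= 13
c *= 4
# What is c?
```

Trace (tracking c):
c = 11  # -> c = 11
c -= 13  # -> c = -2
c *= 4  # -> c = -8

Answer: -8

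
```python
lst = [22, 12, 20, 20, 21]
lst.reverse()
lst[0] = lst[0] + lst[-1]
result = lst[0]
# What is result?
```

Trace (tracking result):
lst = [22, 12, 20, 20, 21]  # -> lst = [22, 12, 20, 20, 21]
lst.reverse()  # -> lst = [21, 20, 20, 12, 22]
lst[0] = lst[0] + lst[-1]  # -> lst = [43, 20, 20, 12, 22]
result = lst[0]  # -> result = 43

Answer: 43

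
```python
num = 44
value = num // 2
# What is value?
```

Trace (tracking value):
num = 44  # -> num = 44
value = num // 2  # -> value = 22

Answer: 22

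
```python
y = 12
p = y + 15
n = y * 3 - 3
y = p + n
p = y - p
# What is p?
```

Trace (tracking p):
y = 12  # -> y = 12
p = y + 15  # -> p = 27
n = y * 3 - 3  # -> n = 33
y = p + n  # -> y = 60
p = y - p  # -> p = 33

Answer: 33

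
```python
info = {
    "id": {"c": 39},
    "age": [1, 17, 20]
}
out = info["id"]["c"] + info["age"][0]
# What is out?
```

Trace (tracking out):
info = {'id': {'c': 39}, 'age': [1, 17, 20]}  # -> info = {'id': {'c': 39}, 'age': [1, 17, 20]}
out = info['id']['c'] + info['age'][0]  # -> out = 40

Answer: 40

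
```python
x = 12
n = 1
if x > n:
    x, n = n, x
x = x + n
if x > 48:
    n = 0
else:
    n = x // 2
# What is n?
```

Answer: 6

Derivation:
Trace (tracking n):
x = 12  # -> x = 12
n = 1  # -> n = 1
if x > n:  # condition is True
    x, n = (n, x)  # -> x = 1, n = 12
x = x + n  # -> x = 13
if x > 48:  # condition is False
else:
    n = x // 2  # -> n = 6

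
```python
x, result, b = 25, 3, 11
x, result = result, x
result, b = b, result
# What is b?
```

Trace (tracking b):
x, result, b = (25, 3, 11)  # -> x = 25, result = 3, b = 11
x, result = (result, x)  # -> x = 3, result = 25
result, b = (b, result)  # -> result = 11, b = 25

Answer: 25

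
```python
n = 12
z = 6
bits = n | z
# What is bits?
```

Trace (tracking bits):
n = 12  # -> n = 12
z = 6  # -> z = 6
bits = n | z  # -> bits = 14

Answer: 14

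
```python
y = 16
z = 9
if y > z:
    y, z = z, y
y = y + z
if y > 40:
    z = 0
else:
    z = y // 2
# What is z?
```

Trace (tracking z):
y = 16  # -> y = 16
z = 9  # -> z = 9
if y > z:  # condition is True
    y, z = (z, y)  # -> y = 9, z = 16
y = y + z  # -> y = 25
if y > 40:  # condition is False
else:
    z = y // 2  # -> z = 12

Answer: 12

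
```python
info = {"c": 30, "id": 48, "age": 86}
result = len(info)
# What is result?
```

Answer: 3

Derivation:
Trace (tracking result):
info = {'c': 30, 'id': 48, 'age': 86}  # -> info = {'c': 30, 'id': 48, 'age': 86}
result = len(info)  # -> result = 3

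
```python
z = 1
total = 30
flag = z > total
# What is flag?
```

Answer: False

Derivation:
Trace (tracking flag):
z = 1  # -> z = 1
total = 30  # -> total = 30
flag = z > total  # -> flag = False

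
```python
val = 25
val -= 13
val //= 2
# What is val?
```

Answer: 6

Derivation:
Trace (tracking val):
val = 25  # -> val = 25
val -= 13  # -> val = 12
val //= 2  # -> val = 6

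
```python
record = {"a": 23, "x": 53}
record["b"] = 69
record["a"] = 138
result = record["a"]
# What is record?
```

Trace (tracking record):
record = {'a': 23, 'x': 53}  # -> record = {'a': 23, 'x': 53}
record['b'] = 69  # -> record = {'a': 23, 'x': 53, 'b': 69}
record['a'] = 138  # -> record = {'a': 138, 'x': 53, 'b': 69}
result = record['a']  # -> result = 138

Answer: {'a': 138, 'x': 53, 'b': 69}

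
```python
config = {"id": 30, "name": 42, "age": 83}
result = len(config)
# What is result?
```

Trace (tracking result):
config = {'id': 30, 'name': 42, 'age': 83}  # -> config = {'id': 30, 'name': 42, 'age': 83}
result = len(config)  # -> result = 3

Answer: 3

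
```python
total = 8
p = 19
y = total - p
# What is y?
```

Trace (tracking y):
total = 8  # -> total = 8
p = 19  # -> p = 19
y = total - p  # -> y = -11

Answer: -11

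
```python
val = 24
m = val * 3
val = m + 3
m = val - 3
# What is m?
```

Trace (tracking m):
val = 24  # -> val = 24
m = val * 3  # -> m = 72
val = m + 3  # -> val = 75
m = val - 3  # -> m = 72

Answer: 72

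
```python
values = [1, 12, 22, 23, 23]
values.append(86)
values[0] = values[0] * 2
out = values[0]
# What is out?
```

Trace (tracking out):
values = [1, 12, 22, 23, 23]  # -> values = [1, 12, 22, 23, 23]
values.append(86)  # -> values = [1, 12, 22, 23, 23, 86]
values[0] = values[0] * 2  # -> values = [2, 12, 22, 23, 23, 86]
out = values[0]  # -> out = 2

Answer: 2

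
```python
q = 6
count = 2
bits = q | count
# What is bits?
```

Trace (tracking bits):
q = 6  # -> q = 6
count = 2  # -> count = 2
bits = q | count  # -> bits = 6

Answer: 6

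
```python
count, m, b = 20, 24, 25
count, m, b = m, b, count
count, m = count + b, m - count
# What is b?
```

Answer: 20

Derivation:
Trace (tracking b):
count, m, b = (20, 24, 25)  # -> count = 20, m = 24, b = 25
count, m, b = (m, b, count)  # -> count = 24, m = 25, b = 20
count, m = (count + b, m - count)  # -> count = 44, m = 1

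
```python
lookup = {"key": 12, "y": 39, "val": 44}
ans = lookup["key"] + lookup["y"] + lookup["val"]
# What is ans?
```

Answer: 95

Derivation:
Trace (tracking ans):
lookup = {'key': 12, 'y': 39, 'val': 44}  # -> lookup = {'key': 12, 'y': 39, 'val': 44}
ans = lookup['key'] + lookup['y'] + lookup['val']  # -> ans = 95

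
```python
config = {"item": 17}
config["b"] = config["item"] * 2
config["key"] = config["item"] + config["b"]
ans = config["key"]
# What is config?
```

Trace (tracking config):
config = {'item': 17}  # -> config = {'item': 17}
config['b'] = config['item'] * 2  # -> config = {'item': 17, 'b': 34}
config['key'] = config['item'] + config['b']  # -> config = {'item': 17, 'b': 34, 'key': 51}
ans = config['key']  # -> ans = 51

Answer: {'item': 17, 'b': 34, 'key': 51}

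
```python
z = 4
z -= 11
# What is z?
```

Answer: -7

Derivation:
Trace (tracking z):
z = 4  # -> z = 4
z -= 11  # -> z = -7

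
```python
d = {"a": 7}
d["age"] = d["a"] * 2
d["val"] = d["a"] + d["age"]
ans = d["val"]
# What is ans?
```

Trace (tracking ans):
d = {'a': 7}  # -> d = {'a': 7}
d['age'] = d['a'] * 2  # -> d = {'a': 7, 'age': 14}
d['val'] = d['a'] + d['age']  # -> d = {'a': 7, 'age': 14, 'val': 21}
ans = d['val']  # -> ans = 21

Answer: 21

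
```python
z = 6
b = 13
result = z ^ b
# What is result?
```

Trace (tracking result):
z = 6  # -> z = 6
b = 13  # -> b = 13
result = z ^ b  # -> result = 11

Answer: 11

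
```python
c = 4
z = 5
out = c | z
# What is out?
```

Answer: 5

Derivation:
Trace (tracking out):
c = 4  # -> c = 4
z = 5  # -> z = 5
out = c | z  # -> out = 5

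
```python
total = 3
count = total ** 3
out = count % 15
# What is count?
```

Answer: 27

Derivation:
Trace (tracking count):
total = 3  # -> total = 3
count = total ** 3  # -> count = 27
out = count % 15  # -> out = 12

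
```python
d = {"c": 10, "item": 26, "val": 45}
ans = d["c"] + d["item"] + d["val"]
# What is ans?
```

Answer: 81

Derivation:
Trace (tracking ans):
d = {'c': 10, 'item': 26, 'val': 45}  # -> d = {'c': 10, 'item': 26, 'val': 45}
ans = d['c'] + d['item'] + d['val']  # -> ans = 81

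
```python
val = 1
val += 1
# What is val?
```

Answer: 2

Derivation:
Trace (tracking val):
val = 1  # -> val = 1
val += 1  # -> val = 2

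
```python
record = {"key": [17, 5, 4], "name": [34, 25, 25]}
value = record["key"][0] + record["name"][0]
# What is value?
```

Answer: 51

Derivation:
Trace (tracking value):
record = {'key': [17, 5, 4], 'name': [34, 25, 25]}  # -> record = {'key': [17, 5, 4], 'name': [34, 25, 25]}
value = record['key'][0] + record['name'][0]  # -> value = 51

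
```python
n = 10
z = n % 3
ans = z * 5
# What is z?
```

Trace (tracking z):
n = 10  # -> n = 10
z = n % 3  # -> z = 1
ans = z * 5  # -> ans = 5

Answer: 1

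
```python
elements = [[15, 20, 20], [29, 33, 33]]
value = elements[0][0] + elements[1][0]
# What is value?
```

Answer: 44

Derivation:
Trace (tracking value):
elements = [[15, 20, 20], [29, 33, 33]]  # -> elements = [[15, 20, 20], [29, 33, 33]]
value = elements[0][0] + elements[1][0]  # -> value = 44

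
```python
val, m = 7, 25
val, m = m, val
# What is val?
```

Trace (tracking val):
val, m = (7, 25)  # -> val = 7, m = 25
val, m = (m, val)  # -> val = 25, m = 7

Answer: 25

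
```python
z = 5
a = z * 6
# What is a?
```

Trace (tracking a):
z = 5  # -> z = 5
a = z * 6  # -> a = 30

Answer: 30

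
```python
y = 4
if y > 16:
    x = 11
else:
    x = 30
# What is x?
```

Answer: 30

Derivation:
Trace (tracking x):
y = 4  # -> y = 4
if y > 16:  # condition is False
else:
    x = 30  # -> x = 30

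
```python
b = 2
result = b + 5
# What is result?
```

Answer: 7

Derivation:
Trace (tracking result):
b = 2  # -> b = 2
result = b + 5  # -> result = 7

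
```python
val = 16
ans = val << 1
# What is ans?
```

Answer: 32

Derivation:
Trace (tracking ans):
val = 16  # -> val = 16
ans = val << 1  # -> ans = 32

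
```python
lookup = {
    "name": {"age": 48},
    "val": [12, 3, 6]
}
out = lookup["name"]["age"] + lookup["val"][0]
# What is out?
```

Answer: 60

Derivation:
Trace (tracking out):
lookup = {'name': {'age': 48}, 'val': [12, 3, 6]}  # -> lookup = {'name': {'age': 48}, 'val': [12, 3, 6]}
out = lookup['name']['age'] + lookup['val'][0]  # -> out = 60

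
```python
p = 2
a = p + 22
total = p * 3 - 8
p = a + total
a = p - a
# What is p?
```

Answer: 22

Derivation:
Trace (tracking p):
p = 2  # -> p = 2
a = p + 22  # -> a = 24
total = p * 3 - 8  # -> total = -2
p = a + total  # -> p = 22
a = p - a  # -> a = -2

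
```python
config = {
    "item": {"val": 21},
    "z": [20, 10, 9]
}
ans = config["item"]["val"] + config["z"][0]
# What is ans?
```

Answer: 41

Derivation:
Trace (tracking ans):
config = {'item': {'val': 21}, 'z': [20, 10, 9]}  # -> config = {'item': {'val': 21}, 'z': [20, 10, 9]}
ans = config['item']['val'] + config['z'][0]  # -> ans = 41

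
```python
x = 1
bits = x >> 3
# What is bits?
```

Answer: 0

Derivation:
Trace (tracking bits):
x = 1  # -> x = 1
bits = x >> 3  # -> bits = 0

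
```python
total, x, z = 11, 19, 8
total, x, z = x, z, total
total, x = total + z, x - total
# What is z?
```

Trace (tracking z):
total, x, z = (11, 19, 8)  # -> total = 11, x = 19, z = 8
total, x, z = (x, z, total)  # -> total = 19, x = 8, z = 11
total, x = (total + z, x - total)  # -> total = 30, x = -11

Answer: 11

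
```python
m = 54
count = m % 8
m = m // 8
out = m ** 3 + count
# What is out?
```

Answer: 222

Derivation:
Trace (tracking out):
m = 54  # -> m = 54
count = m % 8  # -> count = 6
m = m // 8  # -> m = 6
out = m ** 3 + count  # -> out = 222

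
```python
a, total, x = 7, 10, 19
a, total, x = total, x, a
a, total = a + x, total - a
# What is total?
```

Answer: 9

Derivation:
Trace (tracking total):
a, total, x = (7, 10, 19)  # -> a = 7, total = 10, x = 19
a, total, x = (total, x, a)  # -> a = 10, total = 19, x = 7
a, total = (a + x, total - a)  # -> a = 17, total = 9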